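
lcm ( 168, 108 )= 1512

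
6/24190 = 3/12095 = 0.00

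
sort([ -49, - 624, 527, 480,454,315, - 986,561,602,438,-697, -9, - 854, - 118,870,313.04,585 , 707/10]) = [ - 986, - 854, - 697,-624,-118, - 49,  -  9,707/10,313.04,315,438,454,480, 527,561, 585,602, 870]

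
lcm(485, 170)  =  16490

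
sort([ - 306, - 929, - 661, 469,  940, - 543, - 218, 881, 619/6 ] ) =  [ - 929, - 661, - 543, - 306, - 218, 619/6,469,881, 940 ]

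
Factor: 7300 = 2^2*5^2 *73^1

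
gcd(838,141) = 1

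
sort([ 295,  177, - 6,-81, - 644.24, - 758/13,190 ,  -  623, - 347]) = [- 644.24, - 623,  -  347, - 81 , - 758/13,  -  6,  177,190,295] 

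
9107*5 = 45535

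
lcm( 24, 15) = 120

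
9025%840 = 625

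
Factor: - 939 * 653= -3^1*313^1*653^1 = - 613167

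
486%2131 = 486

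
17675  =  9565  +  8110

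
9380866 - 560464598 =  -551083732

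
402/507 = 134/169 =0.79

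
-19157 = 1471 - 20628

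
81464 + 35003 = 116467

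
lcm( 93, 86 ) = 7998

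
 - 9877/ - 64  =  9877/64 = 154.33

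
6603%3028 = 547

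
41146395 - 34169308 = 6977087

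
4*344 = 1376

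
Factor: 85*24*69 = 2^3*3^2*5^1*17^1*23^1 = 140760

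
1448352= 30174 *48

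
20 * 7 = 140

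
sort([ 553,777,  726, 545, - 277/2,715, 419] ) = [ - 277/2,  419,545,553,715, 726,  777 ] 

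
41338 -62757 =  - 21419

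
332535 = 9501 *35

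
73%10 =3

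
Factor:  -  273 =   -  3^1*7^1 * 13^1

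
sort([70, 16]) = [ 16,70]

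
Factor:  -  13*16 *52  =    -  2^6*13^2  =  - 10816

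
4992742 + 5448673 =10441415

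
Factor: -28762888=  - 2^3*7^1*11^1*53^1*881^1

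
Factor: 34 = 2^1*17^1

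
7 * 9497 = 66479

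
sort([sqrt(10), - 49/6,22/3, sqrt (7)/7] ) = [ - 49/6,sqrt (7 ) /7, sqrt( 10 ),22/3]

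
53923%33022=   20901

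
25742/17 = 25742/17= 1514.24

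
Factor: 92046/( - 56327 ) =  - 4002/2449 = -  2^1*3^1*23^1 * 29^1*31^( - 1 )*79^(-1 ) 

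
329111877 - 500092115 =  - 170980238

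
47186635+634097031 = 681283666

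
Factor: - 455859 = -3^2*  50651^1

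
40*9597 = 383880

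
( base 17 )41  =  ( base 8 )105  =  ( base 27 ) 2f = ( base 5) 234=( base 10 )69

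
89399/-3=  - 89399/3 = - 29799.67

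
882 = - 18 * (-49 )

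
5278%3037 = 2241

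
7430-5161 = 2269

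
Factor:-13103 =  - 13103^1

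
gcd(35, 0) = 35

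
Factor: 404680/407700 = 134/135 = 2^1*3^( - 3 )*5^(-1) *67^1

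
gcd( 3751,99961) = 1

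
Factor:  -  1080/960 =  - 2^ ( - 3)*3^2 = - 9/8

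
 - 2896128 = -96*30168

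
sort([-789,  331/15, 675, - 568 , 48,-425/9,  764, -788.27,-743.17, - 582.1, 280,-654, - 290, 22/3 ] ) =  [ - 789,-788.27,-743.17,-654,- 582.1,-568, - 290, - 425/9,22/3,331/15,48, 280, 675,  764]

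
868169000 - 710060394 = 158108606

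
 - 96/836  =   - 24/209 = -  0.11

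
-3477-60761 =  - 64238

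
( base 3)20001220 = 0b1000101001001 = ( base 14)1881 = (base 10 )4425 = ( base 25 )720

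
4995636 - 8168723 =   -  3173087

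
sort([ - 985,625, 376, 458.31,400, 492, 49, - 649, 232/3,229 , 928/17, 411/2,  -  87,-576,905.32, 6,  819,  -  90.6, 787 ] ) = [ - 985, - 649, - 576, - 90.6, - 87,6, 49,  928/17, 232/3, 411/2,229, 376, 400,  458.31, 492, 625, 787,819,905.32 ]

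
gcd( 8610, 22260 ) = 210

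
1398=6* 233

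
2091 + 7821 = 9912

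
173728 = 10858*16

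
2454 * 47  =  115338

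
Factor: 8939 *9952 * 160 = 14233748480  =  2^10*5^1 * 7^1*311^1*1277^1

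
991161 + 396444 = 1387605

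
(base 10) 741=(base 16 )2e5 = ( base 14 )3AD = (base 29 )pg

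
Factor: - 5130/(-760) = 2^ ( - 2 )*3^3 = 27/4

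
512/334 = 256/167 = 1.53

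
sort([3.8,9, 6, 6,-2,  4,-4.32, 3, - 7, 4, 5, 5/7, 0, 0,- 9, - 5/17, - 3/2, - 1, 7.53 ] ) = [ - 9, - 7, - 4.32,-2, - 3/2, - 1,-5/17,0, 0 , 5/7,3, 3.8, 4, 4,5, 6 , 6, 7.53, 9 ] 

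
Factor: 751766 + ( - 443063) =308703  =  3^1 * 17^1*6053^1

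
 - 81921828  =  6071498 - 87993326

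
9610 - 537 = 9073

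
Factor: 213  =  3^1*71^1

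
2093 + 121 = 2214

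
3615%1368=879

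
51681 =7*7383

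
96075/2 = 48037 + 1/2  =  48037.50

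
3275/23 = 142 + 9/23 = 142.39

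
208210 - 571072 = - 362862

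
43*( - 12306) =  - 529158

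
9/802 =9/802  =  0.01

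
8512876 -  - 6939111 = 15451987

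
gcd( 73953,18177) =249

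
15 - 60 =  - 45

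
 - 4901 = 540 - 5441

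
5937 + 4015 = 9952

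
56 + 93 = 149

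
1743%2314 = 1743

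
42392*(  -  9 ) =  - 381528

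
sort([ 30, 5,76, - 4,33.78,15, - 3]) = [ - 4 , - 3, 5,15,30,33.78,76]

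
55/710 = 11/142 = 0.08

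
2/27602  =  1/13801 = 0.00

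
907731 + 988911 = 1896642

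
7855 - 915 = 6940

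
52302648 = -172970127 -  - 225272775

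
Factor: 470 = 2^1*5^1*47^1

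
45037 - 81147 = - 36110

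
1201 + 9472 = 10673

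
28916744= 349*82856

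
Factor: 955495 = 5^1*191099^1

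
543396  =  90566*6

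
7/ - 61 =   -  7/61 = -  0.11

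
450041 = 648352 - 198311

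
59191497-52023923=7167574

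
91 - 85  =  6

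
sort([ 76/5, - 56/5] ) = [ - 56/5 , 76/5] 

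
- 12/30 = - 1 + 3/5 = - 0.40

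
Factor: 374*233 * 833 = 2^1 * 7^2*11^1*17^2 * 233^1 = 72589286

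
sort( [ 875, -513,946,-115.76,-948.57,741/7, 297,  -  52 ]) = [- 948.57, -513,-115.76,-52, 741/7,297,875 , 946]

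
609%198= 15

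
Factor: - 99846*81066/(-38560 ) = 2^ (  -  3 )*3^4*5^ ( - 1)*43^2 * 59^1*229^1*241^( - 1) = 2023528959/9640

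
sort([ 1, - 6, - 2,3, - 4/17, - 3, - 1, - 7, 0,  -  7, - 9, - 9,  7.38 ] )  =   [ - 9, - 9, - 7 ,-7, - 6,-3, - 2, -1, - 4/17,0, 1, 3,7.38]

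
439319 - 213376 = 225943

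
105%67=38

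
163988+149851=313839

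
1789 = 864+925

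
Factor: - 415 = - 5^1*83^1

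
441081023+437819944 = 878900967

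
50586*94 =4755084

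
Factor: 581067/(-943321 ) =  - 3^3*21521^1*943321^( - 1 ) 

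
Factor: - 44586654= - 2^1*3^1 * 7^1*19^1 * 59^1*947^1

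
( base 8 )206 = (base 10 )134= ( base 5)1014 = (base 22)62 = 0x86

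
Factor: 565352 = 2^3*17^1  *  4157^1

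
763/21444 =763/21444 = 0.04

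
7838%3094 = 1650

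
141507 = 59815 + 81692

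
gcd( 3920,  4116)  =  196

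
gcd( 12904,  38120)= 8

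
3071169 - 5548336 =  - 2477167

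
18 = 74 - 56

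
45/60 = 3/4 = 0.75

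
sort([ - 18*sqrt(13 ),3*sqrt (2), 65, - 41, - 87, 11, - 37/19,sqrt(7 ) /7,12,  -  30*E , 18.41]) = [-87,  -  30*E  , - 18*sqrt( 13 ),- 41, - 37/19, sqrt(7) /7, 3*sqrt( 2 ), 11,12, 18.41,65 ] 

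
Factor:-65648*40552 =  - 2662157696 = -  2^7*11^1 * 37^1*137^1*373^1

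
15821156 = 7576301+8244855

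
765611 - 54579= 711032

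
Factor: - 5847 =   -  3^1*1949^1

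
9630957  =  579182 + 9051775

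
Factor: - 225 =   -  3^2*5^2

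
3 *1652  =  4956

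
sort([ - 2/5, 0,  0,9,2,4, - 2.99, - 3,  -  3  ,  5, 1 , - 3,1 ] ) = [  -  3, - 3, - 3,-2.99, - 2/5, 0 , 0,1,1, 2, 4, 5, 9 ]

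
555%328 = 227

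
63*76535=4821705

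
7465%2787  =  1891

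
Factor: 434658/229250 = 3^1 * 5^( - 3 )*79^1 = 237/125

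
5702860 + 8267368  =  13970228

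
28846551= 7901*3651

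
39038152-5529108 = 33509044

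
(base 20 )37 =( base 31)25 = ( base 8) 103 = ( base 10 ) 67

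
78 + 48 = 126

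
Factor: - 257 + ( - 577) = - 2^1 * 3^1*139^1=- 834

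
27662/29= 953 + 25/29 = 953.86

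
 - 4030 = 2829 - 6859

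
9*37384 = 336456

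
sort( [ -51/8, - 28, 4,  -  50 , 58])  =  [  -  50, - 28,-51/8 , 4 , 58] 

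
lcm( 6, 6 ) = 6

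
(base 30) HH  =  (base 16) 20f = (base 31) H0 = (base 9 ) 645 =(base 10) 527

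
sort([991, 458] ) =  [458,991]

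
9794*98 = 959812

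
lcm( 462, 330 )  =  2310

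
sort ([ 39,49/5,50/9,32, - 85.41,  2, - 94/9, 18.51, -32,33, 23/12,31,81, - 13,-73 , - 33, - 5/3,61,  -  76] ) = [  -  85.41, - 76,- 73, - 33, - 32, - 13, - 94/9,- 5/3 , 23/12,2,50/9,  49/5, 18.51,31,32,33, 39,  61,81]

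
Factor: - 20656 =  - 2^4*1291^1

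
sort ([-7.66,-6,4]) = [ - 7.66, - 6, 4]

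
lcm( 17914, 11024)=143312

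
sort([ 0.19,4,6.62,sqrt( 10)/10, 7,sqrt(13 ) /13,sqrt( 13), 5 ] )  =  [0.19,sqrt( 13 )/13,sqrt(10)/10,sqrt( 13),  4, 5,6.62,7] 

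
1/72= 1/72=0.01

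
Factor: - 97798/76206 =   -  48899/38103 = - 3^( - 1 )*13^( - 1)*107^1*457^1*977^ ( - 1 ) 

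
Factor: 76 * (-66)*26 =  - 2^4 *3^1*11^1*13^1*  19^1 = - 130416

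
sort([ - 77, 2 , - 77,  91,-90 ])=[ - 90, - 77, - 77 , 2,91 ] 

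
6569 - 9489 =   -  2920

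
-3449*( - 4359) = 15034191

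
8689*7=60823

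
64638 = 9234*7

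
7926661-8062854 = -136193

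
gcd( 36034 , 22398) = 2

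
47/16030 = 47/16030 = 0.00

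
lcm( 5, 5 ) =5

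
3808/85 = 224/5 = 44.80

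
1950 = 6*325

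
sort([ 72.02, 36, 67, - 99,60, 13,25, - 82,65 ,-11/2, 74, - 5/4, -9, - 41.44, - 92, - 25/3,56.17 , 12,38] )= [ - 99,-92,-82, - 41.44, - 9 , - 25/3, - 11/2, - 5/4,12,13, 25,36,38, 56.17,60,  65,67,72.02, 74]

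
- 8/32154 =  - 4/16077 = - 0.00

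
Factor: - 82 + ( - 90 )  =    -  2^2*43^1 = - 172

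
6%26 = 6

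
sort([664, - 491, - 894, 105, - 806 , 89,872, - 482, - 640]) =[ - 894,- 806,- 640, - 491 ,-482, 89,105, 664, 872] 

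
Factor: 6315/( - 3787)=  - 3^1 * 5^1*7^( - 1)*421^1 * 541^( - 1 )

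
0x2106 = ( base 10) 8454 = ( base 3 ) 102121010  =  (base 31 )8om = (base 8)20406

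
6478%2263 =1952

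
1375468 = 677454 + 698014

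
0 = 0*98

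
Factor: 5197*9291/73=48285327/73 = 3^1*19^1*73^( - 1 )* 163^1*5197^1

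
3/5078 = 3/5078 = 0.00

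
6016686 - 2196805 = 3819881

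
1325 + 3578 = 4903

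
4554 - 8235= - 3681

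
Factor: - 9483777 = -3^3*197^1 *1783^1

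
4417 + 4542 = 8959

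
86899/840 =103 + 379/840=103.45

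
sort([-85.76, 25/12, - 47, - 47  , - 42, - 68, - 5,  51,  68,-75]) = [ - 85.76, - 75,-68 , - 47 ,  -  47, - 42,  -  5,25/12, 51,68]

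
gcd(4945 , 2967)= 989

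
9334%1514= 250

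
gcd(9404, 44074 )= 2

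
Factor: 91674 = 2^1*3^2*11^1*463^1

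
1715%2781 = 1715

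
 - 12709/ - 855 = 14+739/855 = 14.86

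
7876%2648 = 2580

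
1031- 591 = 440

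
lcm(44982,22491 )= 44982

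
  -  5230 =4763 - 9993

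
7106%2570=1966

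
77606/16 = 4850+3/8  =  4850.38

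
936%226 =32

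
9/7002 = 1/778=0.00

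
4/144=1/36 = 0.03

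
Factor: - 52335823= -19^1*1153^1*2389^1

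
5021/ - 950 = -5021/950 = - 5.29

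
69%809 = 69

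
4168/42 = 2084/21 = 99.24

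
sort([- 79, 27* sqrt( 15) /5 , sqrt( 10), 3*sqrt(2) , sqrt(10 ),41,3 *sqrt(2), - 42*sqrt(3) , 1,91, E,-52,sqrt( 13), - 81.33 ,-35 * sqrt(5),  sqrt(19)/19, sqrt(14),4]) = [  -  81.33, - 79,-35*sqrt(5), - 42*sqrt(3), - 52,sqrt(19)/19, 1,  E, sqrt(10), sqrt( 10 ), sqrt(13 ),sqrt(14), 4,  3*sqrt( 2), 3*sqrt(2), 27*sqrt(15) /5, 41,91] 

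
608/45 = 13+23/45 = 13.51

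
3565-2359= 1206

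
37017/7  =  5288+ 1/7 = 5288.14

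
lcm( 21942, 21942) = 21942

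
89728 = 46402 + 43326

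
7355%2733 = 1889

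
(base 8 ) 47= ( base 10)39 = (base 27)1c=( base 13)30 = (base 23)1g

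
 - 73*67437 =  - 4922901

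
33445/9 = 33445/9= 3716.11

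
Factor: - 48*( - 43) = 2064 = 2^4*3^1 *43^1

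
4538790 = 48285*94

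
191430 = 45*4254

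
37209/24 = 1550+3/8 = 1550.38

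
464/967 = 464/967 = 0.48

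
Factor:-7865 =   -  5^1 *11^2*13^1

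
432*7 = 3024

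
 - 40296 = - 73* 552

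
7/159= 7/159  =  0.04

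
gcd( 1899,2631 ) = 3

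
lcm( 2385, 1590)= 4770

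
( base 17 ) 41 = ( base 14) 4d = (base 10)69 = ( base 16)45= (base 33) 23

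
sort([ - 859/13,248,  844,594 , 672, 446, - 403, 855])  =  [ - 403,-859/13, 248, 446, 594,672, 844,855]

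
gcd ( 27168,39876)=12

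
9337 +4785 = 14122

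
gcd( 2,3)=1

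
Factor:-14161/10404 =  - 49/36 = -2^(- 2)*3^(- 2 ) * 7^2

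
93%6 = 3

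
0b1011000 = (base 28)34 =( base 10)88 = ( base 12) 74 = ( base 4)1120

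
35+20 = 55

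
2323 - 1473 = 850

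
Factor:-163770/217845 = -2^1*3^(-1 )*47^(-1 )*53^1 = - 106/141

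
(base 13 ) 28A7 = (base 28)7E3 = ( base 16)16FB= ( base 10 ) 5883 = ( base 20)EE3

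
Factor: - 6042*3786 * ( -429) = 9813380148 = 2^2 * 3^3*11^1*13^1*19^1*53^1*631^1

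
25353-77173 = -51820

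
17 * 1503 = 25551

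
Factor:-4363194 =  -2^1 *3^1 * 11^1*66109^1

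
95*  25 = 2375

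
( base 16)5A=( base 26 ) 3c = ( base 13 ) 6c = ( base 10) 90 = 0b1011010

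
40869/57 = 717 =717.00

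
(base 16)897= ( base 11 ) 171A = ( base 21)4KF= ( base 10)2199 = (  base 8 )4227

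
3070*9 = 27630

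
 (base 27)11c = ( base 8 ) 1400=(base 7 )2145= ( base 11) 639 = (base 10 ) 768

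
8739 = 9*971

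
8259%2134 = 1857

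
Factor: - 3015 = - 3^2*5^1 * 67^1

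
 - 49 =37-86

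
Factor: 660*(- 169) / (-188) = 27885/47  =  3^1 * 5^1*11^1*13^2 * 47^( - 1 )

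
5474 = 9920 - 4446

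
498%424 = 74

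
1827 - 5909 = -4082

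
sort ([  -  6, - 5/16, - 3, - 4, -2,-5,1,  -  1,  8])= [-6, - 5 , - 4, - 3, - 2,-1, - 5/16,  1,8] 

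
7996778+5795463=13792241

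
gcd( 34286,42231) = 7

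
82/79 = 1 + 3/79=1.04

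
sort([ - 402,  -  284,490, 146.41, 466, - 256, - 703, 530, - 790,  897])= [ - 790, - 703, - 402, - 284, - 256, 146.41 , 466 , 490, 530  ,  897]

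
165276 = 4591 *36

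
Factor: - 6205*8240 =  - 2^4*5^2 * 17^1*73^1*103^1 = - 51129200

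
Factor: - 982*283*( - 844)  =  2^3*211^1*283^1* 491^1=234552664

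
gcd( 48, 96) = 48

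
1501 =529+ 972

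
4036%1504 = 1028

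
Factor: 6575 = 5^2*263^1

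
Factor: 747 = 3^2*83^1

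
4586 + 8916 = 13502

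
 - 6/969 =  - 2/323=- 0.01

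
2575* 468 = 1205100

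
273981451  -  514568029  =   - 240586578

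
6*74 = 444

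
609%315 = 294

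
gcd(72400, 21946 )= 2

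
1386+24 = 1410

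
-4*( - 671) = 2684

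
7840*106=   831040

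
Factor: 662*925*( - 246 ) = -150638100 = -2^2*3^1 * 5^2*37^1*41^1*331^1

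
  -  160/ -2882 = 80/1441 = 0.06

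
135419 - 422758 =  - 287339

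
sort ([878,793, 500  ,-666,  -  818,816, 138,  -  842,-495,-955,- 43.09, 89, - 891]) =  [ -955,- 891, - 842,  -  818, - 666,-495, - 43.09,89, 138, 500, 793 , 816, 878]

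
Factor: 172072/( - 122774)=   -  548/391 = - 2^2*17^( - 1)*23^( - 1)*137^1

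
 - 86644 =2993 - 89637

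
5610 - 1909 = 3701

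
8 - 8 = 0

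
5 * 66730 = 333650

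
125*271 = 33875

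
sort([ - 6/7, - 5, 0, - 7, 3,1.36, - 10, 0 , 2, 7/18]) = [ -10 , - 7,-5 , -6/7,0, 0,7/18,  1.36, 2 , 3 ] 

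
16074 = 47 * 342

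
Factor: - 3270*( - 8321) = 2^1*3^1*5^1*53^1*109^1 * 157^1 =27209670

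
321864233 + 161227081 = 483091314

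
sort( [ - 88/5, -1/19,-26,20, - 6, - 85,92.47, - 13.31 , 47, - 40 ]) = [-85 , - 40, - 26,  -  88/5, - 13.31, - 6,- 1/19, 20,47,92.47 ] 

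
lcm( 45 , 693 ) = 3465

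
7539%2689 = 2161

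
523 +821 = 1344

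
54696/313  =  54696/313 = 174.75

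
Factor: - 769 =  - 769^1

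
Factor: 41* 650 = 2^1 * 5^2*13^1*41^1 = 26650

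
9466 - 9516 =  - 50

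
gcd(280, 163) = 1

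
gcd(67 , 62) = 1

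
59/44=1 + 15/44= 1.34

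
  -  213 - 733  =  -946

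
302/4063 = 302/4063 =0.07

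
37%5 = 2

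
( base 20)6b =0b10000011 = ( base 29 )4f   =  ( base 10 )131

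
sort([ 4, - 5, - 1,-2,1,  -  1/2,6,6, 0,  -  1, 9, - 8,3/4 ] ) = [ - 8, - 5,  -  2, - 1,  -  1, - 1/2,0, 3/4,1,4,6, 6 , 9]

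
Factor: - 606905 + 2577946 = 19^1*227^1 * 457^1=1971041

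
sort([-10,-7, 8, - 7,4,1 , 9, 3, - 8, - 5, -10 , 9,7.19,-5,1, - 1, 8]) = [ - 10, - 10 , - 8,-7, - 7, -5, - 5,-1, 1,1,3,4,7.19 , 8,8,  9,  9 ]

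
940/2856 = 235/714 = 0.33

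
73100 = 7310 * 10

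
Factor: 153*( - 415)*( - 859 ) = 54542205 =3^2 * 5^1*  17^1*83^1*859^1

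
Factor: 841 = 29^2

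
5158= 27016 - 21858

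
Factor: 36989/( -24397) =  - 47/31 =- 31^( - 1) * 47^1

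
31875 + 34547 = 66422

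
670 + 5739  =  6409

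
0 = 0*657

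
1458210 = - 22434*( - 65 )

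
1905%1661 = 244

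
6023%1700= 923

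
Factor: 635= 5^1*127^1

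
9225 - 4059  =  5166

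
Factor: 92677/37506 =2^( - 1)*3^ ( - 1)*7^( - 1 )*13^1*19^( - 1)*47^( - 1)*7129^1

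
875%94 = 29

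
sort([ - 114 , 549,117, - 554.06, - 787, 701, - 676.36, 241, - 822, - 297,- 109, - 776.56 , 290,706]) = [ - 822, -787, - 776.56,-676.36,  -  554.06,-297, - 114, - 109,117, 241,290, 549, 701,  706]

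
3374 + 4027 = 7401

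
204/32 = 51/8 = 6.38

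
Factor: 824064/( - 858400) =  - 24/25 = - 2^3 * 3^1 * 5^( - 2 ) 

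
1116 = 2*558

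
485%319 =166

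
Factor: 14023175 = 5^2*653^1*859^1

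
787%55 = 17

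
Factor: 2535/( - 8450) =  - 3/10 = -2^( - 1 )*3^1*5^( - 1)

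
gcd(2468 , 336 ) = 4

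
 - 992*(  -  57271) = 56812832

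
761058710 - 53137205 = 707921505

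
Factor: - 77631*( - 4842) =375889302= 2^1*3^3*113^1*229^1*269^1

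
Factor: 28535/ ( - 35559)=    - 3^ ( -4)*5^1*13^1 = - 65/81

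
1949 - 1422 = 527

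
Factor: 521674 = 2^1*109^1 * 2393^1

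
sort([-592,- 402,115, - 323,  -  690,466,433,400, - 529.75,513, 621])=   [ - 690, - 592,-529.75, - 402,-323, 115, 400, 433, 466, 513, 621] 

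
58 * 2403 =139374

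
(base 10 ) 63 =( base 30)23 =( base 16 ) 3F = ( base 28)27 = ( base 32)1v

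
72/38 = 36/19=1.89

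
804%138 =114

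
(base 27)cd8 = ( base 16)2393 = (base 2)10001110010011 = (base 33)8bw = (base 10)9107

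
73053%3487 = 3313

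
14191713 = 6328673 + 7863040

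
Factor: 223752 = 2^3*3^1 * 9323^1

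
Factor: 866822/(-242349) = - 2^1*3^(- 1 )*11^1*31^2*41^1 * 80783^(-1)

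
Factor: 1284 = 2^2 *3^1*107^1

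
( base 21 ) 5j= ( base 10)124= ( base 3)11121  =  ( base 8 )174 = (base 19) 6A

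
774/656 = 1 + 59/328 = 1.18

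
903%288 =39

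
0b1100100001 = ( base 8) 1441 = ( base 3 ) 1002200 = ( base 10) 801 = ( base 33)O9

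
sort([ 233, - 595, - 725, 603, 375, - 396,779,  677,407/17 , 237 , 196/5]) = [ - 725, - 595,-396, 407/17, 196/5,233, 237, 375 , 603 , 677, 779] 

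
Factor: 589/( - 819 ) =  - 3^(-2) * 7^ ( - 1)*13^( - 1)  *  19^1*31^1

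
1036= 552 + 484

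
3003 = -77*( - 39)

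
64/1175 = 64/1175 = 0.05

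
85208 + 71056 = 156264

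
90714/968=93 + 345/484 = 93.71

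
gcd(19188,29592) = 36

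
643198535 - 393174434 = 250024101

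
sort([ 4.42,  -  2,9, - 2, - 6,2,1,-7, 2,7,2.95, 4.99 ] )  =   [ -7 , - 6,  -  2, - 2,1, 2, 2, 2.95,4.42,4.99 , 7,9]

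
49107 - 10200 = 38907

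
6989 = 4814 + 2175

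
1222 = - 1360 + 2582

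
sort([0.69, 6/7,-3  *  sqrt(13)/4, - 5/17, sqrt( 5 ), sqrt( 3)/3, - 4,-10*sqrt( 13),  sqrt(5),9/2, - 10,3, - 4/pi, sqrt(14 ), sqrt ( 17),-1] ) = [ - 10* sqrt( 13 ), - 10 ,-4,  -  3*sqrt( 13)/4,-4/pi,  -  1, - 5/17, sqrt( 3)/3,0.69, 6/7,sqrt( 5 ), sqrt( 5 ), 3,sqrt( 14),  sqrt (17), 9/2]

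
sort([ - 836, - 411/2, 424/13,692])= [ - 836, - 411/2 , 424/13,  692]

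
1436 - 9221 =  - 7785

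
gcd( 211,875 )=1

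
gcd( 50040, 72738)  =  18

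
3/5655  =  1/1885 = 0.00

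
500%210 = 80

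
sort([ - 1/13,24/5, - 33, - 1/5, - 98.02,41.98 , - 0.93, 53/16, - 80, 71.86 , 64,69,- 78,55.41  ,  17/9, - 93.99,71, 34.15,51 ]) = [ - 98.02, - 93.99 , - 80, - 78, - 33,- 0.93, - 1/5, - 1/13,17/9,53/16 , 24/5,34.15,41.98,51,55.41,64,  69, 71, 71.86]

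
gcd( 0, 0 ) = 0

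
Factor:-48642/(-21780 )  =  2^(-1)*3^( - 1 )*5^( - 1)*67^1  =  67/30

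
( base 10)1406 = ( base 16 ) 57E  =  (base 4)111332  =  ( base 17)4EC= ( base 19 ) 3h0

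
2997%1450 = 97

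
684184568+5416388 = 689600956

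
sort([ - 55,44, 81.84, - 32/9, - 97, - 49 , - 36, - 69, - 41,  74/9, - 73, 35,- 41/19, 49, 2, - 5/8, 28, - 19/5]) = [ - 97, - 73, - 69,-55, - 49, - 41 , - 36, - 19/5,- 32/9,-41/19, - 5/8,2,74/9, 28, 35, 44 , 49,81.84 ]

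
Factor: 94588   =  2^2 * 13^1*17^1 * 107^1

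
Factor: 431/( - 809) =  - 431^1*809^( - 1)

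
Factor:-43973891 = -13^1*3382607^1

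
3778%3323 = 455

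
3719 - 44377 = - 40658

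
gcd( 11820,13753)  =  1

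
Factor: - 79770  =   - 2^1*3^1*5^1*2659^1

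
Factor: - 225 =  - 3^2* 5^2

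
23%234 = 23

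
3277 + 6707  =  9984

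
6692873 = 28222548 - 21529675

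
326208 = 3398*96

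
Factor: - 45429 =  - 3^1 * 19^1*797^1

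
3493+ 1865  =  5358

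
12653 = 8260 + 4393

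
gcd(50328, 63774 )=54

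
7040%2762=1516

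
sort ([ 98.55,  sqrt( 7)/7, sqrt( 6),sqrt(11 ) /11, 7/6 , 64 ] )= [ sqrt (11)/11,sqrt( 7 )/7,  7/6, sqrt( 6) , 64,98.55] 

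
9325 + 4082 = 13407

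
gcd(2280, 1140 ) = 1140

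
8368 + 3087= 11455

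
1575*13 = 20475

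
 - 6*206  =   - 1236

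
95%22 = 7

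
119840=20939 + 98901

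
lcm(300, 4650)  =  9300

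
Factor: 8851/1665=3^(-2 )*5^( - 1 )*37^( - 1 )*53^1*167^1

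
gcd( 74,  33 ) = 1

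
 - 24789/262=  - 95+101/262 = - 94.61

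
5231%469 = 72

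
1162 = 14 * 83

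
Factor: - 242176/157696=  - 2^(-2)*7^(-1)* 43^1 = -43/28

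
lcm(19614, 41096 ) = 863016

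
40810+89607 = 130417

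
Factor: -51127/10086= - 1247/246 = -2^( - 1)*3^(- 1 )*29^1*41^( -1 )*43^1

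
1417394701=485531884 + 931862817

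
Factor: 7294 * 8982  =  65514708 = 2^2*3^2*7^1*499^1*521^1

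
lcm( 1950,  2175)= 56550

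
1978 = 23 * 86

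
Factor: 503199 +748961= 1252160 = 2^6*5^1*7^1*13^1*43^1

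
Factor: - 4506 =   -  2^1*3^1 * 751^1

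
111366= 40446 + 70920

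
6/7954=3/3977 = 0.00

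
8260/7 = 1180=1180.00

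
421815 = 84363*5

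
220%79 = 62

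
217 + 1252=1469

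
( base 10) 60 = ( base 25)2a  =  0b111100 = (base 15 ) 40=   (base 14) 44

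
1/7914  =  1/7914= 0.00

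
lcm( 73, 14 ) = 1022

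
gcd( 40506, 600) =6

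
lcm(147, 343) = 1029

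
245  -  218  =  27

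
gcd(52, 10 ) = 2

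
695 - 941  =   - 246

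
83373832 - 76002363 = 7371469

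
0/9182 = 0= 0.00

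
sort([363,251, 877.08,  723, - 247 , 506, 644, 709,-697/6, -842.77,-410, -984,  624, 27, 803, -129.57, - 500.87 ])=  [ - 984,-842.77, - 500.87,-410,-247, - 129.57,-697/6, 27,  251, 363,506,624, 644, 709,723,803,877.08 ] 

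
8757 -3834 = 4923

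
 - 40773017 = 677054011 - 717827028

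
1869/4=1869/4 = 467.25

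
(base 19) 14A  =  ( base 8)677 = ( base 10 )447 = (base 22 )k7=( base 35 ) cr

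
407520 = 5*81504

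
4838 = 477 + 4361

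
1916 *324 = 620784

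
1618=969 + 649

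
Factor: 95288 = 2^3*43^1*277^1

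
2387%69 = 41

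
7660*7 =53620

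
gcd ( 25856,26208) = 32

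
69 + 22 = 91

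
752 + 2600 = 3352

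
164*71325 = 11697300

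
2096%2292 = 2096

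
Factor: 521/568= 2^( - 3)*71^( - 1)*521^1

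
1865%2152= 1865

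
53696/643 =53696/643 =83.51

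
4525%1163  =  1036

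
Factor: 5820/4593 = 2^2*5^1*97^1*1531^( - 1)= 1940/1531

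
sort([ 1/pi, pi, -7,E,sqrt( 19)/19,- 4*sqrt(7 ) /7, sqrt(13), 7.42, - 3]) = [ - 7, - 3, - 4*sqrt( 7)/7, sqrt(19)/19,1/pi,E,pi,sqrt( 13),7.42]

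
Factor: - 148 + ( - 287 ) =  - 435 = - 3^1* 5^1 *29^1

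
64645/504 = 128+19/72  =  128.26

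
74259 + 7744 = 82003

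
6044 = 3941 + 2103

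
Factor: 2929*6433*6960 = 131142108720 = 2^4 *3^1 * 5^1*7^1*29^2*101^1* 919^1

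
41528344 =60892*682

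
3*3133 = 9399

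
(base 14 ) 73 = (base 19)56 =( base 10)101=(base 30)3B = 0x65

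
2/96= 1/48 = 0.02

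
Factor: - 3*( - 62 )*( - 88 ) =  - 16368 = - 2^4*3^1*11^1 * 31^1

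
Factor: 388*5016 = 2^5*3^1*11^1 * 19^1*97^1=1946208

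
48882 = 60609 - 11727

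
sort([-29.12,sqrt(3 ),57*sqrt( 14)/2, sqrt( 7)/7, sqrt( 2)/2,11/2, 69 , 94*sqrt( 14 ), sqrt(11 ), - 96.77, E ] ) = [ -96.77, - 29.12,sqrt( 7 )/7 , sqrt( 2 ) /2, sqrt( 3), E, sqrt( 11),11/2, 69,57*sqrt( 14)/2, 94*sqrt( 14 ) ]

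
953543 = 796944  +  156599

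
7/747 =7/747 = 0.01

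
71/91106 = 71/91106 =0.00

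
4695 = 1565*3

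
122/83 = 122/83  =  1.47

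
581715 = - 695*( - 837)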